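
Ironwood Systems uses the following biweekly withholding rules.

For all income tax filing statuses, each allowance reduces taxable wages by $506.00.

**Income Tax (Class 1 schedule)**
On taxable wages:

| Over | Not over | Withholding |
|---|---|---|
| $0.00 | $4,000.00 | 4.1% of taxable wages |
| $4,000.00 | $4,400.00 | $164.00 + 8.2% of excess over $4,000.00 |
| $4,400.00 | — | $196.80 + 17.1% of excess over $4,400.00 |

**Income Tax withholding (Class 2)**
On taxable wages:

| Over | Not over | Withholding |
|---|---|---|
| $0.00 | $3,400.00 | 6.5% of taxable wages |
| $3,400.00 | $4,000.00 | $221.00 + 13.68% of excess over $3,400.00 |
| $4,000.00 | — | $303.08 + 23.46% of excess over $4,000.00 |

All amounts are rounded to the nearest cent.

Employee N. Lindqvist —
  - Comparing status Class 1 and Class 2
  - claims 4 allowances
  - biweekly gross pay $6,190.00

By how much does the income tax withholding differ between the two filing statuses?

$164.41

Income Tax (Class 1): taxable = $6,190.00 − 4×$506.00 = $4,166.00
  $164.00 + 8.2% × ($4,166.00 − $4,000.00) = $164.00 + 8.2% × $166.00 = $177.61
Income Tax (Class 2): taxable = $6,190.00 − 4×$506.00 = $4,166.00
  $303.08 + 23.46% × ($4,166.00 − $4,000.00) = $303.08 + 23.46% × $166.00 = $342.02
Difference: |$177.61 − $342.02| = $164.41 (higher under Class 2)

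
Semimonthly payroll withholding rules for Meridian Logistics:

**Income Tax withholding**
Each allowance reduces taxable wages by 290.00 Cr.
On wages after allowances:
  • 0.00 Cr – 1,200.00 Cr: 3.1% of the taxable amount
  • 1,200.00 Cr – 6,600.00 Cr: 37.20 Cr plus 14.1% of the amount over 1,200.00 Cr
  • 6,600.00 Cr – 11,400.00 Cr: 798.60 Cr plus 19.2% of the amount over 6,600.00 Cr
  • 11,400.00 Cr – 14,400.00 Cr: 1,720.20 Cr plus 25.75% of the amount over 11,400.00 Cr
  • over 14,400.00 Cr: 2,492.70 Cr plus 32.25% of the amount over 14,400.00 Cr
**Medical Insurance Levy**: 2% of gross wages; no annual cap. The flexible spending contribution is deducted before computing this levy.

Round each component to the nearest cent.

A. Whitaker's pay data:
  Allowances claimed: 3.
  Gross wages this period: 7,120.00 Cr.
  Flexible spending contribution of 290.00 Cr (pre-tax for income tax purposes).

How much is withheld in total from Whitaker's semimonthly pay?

Income Tax: taxable = 7,120.00 Cr − 290.00 Cr − 3×290.00 Cr = 5,960.00 Cr
  37.20 Cr + 14.1% × (5,960.00 Cr − 1,200.00 Cr) = 37.20 Cr + 14.1% × 4,760.00 Cr = 708.36 Cr
Medical Insurance Levy: 2% × 6,830.00 Cr = 136.60 Cr
Total: 708.36 Cr + 136.60 Cr = 844.96 Cr

844.96 Cr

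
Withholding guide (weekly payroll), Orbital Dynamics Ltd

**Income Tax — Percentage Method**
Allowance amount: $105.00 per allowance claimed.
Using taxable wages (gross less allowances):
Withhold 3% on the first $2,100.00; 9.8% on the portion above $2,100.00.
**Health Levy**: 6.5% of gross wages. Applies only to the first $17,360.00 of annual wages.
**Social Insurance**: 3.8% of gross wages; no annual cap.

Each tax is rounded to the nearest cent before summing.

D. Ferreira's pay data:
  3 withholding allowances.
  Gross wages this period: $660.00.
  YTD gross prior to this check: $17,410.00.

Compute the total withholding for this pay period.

$35.43

Income Tax: taxable = $660.00 − 3×$105.00 = $345.00
  3% × $345.00 = $10.35
Health Levy: YTD $17,410.00 ≥ cap $17,360.00 → $0.00
Social Insurance: 3.8% × $660.00 = $25.08
Total: $10.35 + $0.00 + $25.08 = $35.43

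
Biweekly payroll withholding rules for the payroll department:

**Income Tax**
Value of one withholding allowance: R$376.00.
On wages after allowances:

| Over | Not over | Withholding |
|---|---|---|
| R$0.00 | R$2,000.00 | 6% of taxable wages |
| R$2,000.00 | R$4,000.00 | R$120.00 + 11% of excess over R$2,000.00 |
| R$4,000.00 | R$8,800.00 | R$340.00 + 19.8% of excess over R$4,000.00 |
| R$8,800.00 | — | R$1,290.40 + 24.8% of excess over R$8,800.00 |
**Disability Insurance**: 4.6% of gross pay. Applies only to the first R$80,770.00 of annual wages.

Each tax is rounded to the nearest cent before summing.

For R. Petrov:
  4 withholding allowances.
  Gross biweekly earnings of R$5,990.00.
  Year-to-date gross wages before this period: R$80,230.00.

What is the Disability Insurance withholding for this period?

Disability Insurance: cap R$80,770.00 − YTD R$80,230.00 = R$540.00 subject; 4.6% × R$540.00 = R$24.84

R$24.84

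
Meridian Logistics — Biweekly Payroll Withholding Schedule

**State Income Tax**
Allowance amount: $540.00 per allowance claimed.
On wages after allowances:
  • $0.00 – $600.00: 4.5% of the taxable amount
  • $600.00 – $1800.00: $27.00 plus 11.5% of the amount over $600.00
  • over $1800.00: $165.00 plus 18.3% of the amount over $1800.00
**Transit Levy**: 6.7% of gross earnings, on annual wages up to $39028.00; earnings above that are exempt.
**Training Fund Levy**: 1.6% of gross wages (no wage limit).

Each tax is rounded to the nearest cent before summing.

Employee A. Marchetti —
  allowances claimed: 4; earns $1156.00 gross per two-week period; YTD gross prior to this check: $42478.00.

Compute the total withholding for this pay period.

$18.50

State Income Tax: taxable = $1156.00 − 4×$540.00 = $-1004.00
  Taxable ≤ 0 → $0.00
Transit Levy: YTD $42478.00 ≥ cap $39028.00 → $0.00
Training Fund Levy: 1.6% × $1156.00 = $18.50
Total: $0.00 + $0.00 + $18.50 = $18.50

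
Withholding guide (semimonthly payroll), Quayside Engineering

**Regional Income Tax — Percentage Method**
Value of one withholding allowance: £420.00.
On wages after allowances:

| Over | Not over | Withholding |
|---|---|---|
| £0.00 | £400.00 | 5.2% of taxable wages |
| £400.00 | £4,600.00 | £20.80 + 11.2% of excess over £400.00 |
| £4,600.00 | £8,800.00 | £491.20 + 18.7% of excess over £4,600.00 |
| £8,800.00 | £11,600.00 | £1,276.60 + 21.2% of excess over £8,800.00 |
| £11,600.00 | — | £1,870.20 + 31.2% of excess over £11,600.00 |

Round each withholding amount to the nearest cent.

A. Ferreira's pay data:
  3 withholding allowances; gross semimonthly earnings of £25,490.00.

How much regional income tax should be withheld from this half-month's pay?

£5,810.76

Regional Income Tax: taxable = £25,490.00 − 3×£420.00 = £24,230.00
  £1,870.20 + 31.2% × (£24,230.00 − £11,600.00) = £1,870.20 + 31.2% × £12,630.00 = £5,810.76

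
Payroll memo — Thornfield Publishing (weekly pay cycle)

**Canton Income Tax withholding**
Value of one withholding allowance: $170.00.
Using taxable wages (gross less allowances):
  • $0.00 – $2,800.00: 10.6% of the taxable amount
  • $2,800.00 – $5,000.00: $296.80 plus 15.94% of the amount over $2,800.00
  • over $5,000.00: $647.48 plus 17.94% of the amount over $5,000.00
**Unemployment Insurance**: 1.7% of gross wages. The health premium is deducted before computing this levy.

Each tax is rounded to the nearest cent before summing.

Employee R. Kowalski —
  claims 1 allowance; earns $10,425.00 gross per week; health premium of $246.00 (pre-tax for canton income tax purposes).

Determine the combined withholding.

$1,719.13

Canton Income Tax: taxable = $10,425.00 − $246.00 − 1×$170.00 = $10,009.00
  $647.48 + 17.94% × ($10,009.00 − $5,000.00) = $647.48 + 17.94% × $5,009.00 = $1,546.09
Unemployment Insurance: 1.7% × $10,179.00 = $173.04
Total: $1,546.09 + $173.04 = $1,719.13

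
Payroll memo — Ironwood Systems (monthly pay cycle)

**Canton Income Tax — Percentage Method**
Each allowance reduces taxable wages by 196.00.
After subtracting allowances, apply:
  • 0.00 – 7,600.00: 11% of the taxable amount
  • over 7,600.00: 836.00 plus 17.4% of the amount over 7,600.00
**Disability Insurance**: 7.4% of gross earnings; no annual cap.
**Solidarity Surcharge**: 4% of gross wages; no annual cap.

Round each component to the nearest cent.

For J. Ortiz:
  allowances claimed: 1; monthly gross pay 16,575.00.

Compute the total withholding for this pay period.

4,253.10

Canton Income Tax: taxable = 16,575.00 − 1×196.00 = 16,379.00
  836.00 + 17.4% × (16,379.00 − 7,600.00) = 836.00 + 17.4% × 8,779.00 = 2,363.55
Disability Insurance: 7.4% × 16,575.00 = 1,226.55
Solidarity Surcharge: 4% × 16,575.00 = 663.00
Total: 2,363.55 + 1,226.55 + 663.00 = 4,253.10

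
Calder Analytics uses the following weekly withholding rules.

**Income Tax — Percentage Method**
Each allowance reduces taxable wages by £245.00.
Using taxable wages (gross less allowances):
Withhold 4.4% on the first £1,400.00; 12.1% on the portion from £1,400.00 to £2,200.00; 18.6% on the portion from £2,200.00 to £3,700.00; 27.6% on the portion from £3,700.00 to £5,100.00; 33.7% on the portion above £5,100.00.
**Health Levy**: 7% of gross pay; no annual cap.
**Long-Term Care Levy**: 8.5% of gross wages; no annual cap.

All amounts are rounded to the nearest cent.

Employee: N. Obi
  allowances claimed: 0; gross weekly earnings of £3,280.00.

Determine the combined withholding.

Income Tax: taxable = £3,280.00
  £158.40 + 18.6% × (£3,280.00 − £2,200.00) = £158.40 + 18.6% × £1,080.00 = £359.28
Health Levy: 7% × £3,280.00 = £229.60
Long-Term Care Levy: 8.5% × £3,280.00 = £278.80
Total: £359.28 + £229.60 + £278.80 = £867.68

£867.68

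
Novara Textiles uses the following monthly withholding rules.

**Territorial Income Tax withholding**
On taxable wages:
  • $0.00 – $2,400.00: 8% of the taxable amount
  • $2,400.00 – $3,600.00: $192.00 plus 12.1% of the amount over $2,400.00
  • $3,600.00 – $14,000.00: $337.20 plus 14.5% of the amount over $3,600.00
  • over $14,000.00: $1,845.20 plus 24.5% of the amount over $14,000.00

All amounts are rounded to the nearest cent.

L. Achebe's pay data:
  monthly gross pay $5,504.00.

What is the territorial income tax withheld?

$613.28

Territorial Income Tax: taxable = $5,504.00
  $337.20 + 14.5% × ($5,504.00 − $3,600.00) = $337.20 + 14.5% × $1,904.00 = $613.28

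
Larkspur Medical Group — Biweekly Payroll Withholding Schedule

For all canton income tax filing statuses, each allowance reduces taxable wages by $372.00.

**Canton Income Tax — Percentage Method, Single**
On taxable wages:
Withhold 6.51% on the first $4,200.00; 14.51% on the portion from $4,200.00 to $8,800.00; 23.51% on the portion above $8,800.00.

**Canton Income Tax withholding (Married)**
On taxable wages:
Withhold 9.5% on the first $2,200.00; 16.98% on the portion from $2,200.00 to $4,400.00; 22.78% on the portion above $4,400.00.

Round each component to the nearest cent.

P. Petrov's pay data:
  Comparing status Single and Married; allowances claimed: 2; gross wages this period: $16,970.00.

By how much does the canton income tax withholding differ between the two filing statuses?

Canton Income Tax (Single): taxable = $16,970.00 − 2×$372.00 = $16,226.00
  $940.88 + 23.51% × ($16,226.00 − $8,800.00) = $940.88 + 23.51% × $7,426.00 = $2,686.73
Canton Income Tax (Married): taxable = $16,970.00 − 2×$372.00 = $16,226.00
  $582.56 + 22.78% × ($16,226.00 − $4,400.00) = $582.56 + 22.78% × $11,826.00 = $3,276.52
Difference: |$2,686.73 − $3,276.52| = $589.79 (higher under Married)

$589.79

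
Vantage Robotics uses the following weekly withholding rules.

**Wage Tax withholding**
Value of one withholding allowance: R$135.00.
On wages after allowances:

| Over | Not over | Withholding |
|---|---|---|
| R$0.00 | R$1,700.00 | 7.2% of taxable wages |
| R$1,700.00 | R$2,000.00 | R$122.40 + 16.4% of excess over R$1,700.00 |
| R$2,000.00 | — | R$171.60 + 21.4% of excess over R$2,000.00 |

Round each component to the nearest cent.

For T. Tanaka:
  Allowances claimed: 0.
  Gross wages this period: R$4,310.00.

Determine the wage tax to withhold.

R$665.94

Wage Tax: taxable = R$4,310.00
  R$171.60 + 21.4% × (R$4,310.00 − R$2,000.00) = R$171.60 + 21.4% × R$2,310.00 = R$665.94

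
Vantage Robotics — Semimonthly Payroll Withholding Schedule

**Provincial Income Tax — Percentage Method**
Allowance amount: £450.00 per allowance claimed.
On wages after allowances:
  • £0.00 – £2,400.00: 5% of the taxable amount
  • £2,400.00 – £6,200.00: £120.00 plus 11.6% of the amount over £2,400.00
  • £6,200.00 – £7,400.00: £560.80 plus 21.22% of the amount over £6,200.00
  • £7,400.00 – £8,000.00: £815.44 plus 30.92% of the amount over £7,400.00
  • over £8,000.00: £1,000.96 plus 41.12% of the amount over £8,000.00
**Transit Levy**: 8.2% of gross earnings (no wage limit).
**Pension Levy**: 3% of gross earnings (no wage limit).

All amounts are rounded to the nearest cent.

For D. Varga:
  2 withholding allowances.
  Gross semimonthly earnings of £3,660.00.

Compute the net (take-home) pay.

Provincial Income Tax: taxable = £3,660.00 − 2×£450.00 = £2,760.00
  £120.00 + 11.6% × (£2,760.00 − £2,400.00) = £120.00 + 11.6% × £360.00 = £161.76
Transit Levy: 8.2% × £3,660.00 = £300.12
Pension Levy: 3% × £3,660.00 = £109.80
Total withheld: £161.76 + £300.12 + £109.80 = £571.68
Net pay: £3,660.00 − £571.68 = £3,088.32

£3,088.32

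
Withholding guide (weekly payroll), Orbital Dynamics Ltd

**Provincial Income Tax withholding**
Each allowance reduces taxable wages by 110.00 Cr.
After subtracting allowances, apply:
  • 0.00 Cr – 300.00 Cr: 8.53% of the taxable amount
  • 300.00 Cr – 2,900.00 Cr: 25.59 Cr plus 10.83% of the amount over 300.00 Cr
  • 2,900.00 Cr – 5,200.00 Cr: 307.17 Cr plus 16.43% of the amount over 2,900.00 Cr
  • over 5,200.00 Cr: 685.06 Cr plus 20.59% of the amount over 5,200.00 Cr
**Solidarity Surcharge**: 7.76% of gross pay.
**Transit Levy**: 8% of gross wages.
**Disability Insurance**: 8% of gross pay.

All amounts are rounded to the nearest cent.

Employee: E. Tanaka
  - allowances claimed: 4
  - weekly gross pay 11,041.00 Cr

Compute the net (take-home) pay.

6,620.53 Cr

Provincial Income Tax: taxable = 11,041.00 Cr − 4×110.00 Cr = 10,601.00 Cr
  685.06 Cr + 20.59% × (10,601.00 Cr − 5,200.00 Cr) = 685.06 Cr + 20.59% × 5,401.00 Cr = 1,797.13 Cr
Solidarity Surcharge: 7.76% × 11,041.00 Cr = 856.78 Cr
Transit Levy: 8% × 11,041.00 Cr = 883.28 Cr
Disability Insurance: 8% × 11,041.00 Cr = 883.28 Cr
Total withheld: 1,797.13 Cr + 856.78 Cr + 883.28 Cr + 883.28 Cr = 4,420.47 Cr
Net pay: 11,041.00 Cr − 4,420.47 Cr = 6,620.53 Cr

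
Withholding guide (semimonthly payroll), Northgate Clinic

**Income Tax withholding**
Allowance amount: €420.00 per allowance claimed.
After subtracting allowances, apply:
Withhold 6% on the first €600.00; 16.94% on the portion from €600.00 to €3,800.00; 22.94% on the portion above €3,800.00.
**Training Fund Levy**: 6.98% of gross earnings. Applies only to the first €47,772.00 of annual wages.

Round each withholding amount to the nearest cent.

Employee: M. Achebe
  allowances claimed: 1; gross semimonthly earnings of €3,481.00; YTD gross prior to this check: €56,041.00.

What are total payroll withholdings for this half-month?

Income Tax: taxable = €3,481.00 − 1×€420.00 = €3,061.00
  €36.00 + 16.94% × (€3,061.00 − €600.00) = €36.00 + 16.94% × €2,461.00 = €452.89
Training Fund Levy: YTD €56,041.00 ≥ cap €47,772.00 → €0.00
Total: €452.89 + €0.00 = €452.89

€452.89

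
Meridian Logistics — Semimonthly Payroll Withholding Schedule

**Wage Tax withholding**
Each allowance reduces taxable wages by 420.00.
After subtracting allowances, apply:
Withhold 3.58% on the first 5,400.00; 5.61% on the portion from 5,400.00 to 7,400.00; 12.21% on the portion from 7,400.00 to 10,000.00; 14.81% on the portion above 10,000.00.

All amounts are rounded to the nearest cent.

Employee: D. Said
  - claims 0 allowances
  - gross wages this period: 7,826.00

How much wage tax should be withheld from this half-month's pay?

357.53

Wage Tax: taxable = 7,826.00
  305.52 + 12.21% × (7,826.00 − 7,400.00) = 305.52 + 12.21% × 426.00 = 357.53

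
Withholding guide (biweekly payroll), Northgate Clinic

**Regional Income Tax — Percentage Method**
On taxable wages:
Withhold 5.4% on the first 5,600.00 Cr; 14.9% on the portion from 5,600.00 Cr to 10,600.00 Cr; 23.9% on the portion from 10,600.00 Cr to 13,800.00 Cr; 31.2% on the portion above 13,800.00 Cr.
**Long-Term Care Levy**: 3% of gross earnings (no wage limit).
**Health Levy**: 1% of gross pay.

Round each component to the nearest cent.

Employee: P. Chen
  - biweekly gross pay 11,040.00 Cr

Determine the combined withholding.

1,594.16 Cr

Regional Income Tax: taxable = 11,040.00 Cr
  1,047.40 Cr + 23.9% × (11,040.00 Cr − 10,600.00 Cr) = 1,047.40 Cr + 23.9% × 440.00 Cr = 1,152.56 Cr
Long-Term Care Levy: 3% × 11,040.00 Cr = 331.20 Cr
Health Levy: 1% × 11,040.00 Cr = 110.40 Cr
Total: 1,152.56 Cr + 331.20 Cr + 110.40 Cr = 1,594.16 Cr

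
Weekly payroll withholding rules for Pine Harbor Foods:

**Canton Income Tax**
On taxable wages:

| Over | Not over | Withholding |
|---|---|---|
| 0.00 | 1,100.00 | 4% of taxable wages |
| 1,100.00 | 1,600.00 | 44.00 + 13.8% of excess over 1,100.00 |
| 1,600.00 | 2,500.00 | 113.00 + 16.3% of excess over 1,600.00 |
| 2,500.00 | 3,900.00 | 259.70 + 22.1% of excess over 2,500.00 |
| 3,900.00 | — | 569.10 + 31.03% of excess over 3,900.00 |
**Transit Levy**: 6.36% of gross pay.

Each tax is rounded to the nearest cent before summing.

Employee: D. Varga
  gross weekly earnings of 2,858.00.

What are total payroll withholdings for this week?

Canton Income Tax: taxable = 2,858.00
  259.70 + 22.1% × (2,858.00 − 2,500.00) = 259.70 + 22.1% × 358.00 = 338.82
Transit Levy: 6.36% × 2,858.00 = 181.77
Total: 338.82 + 181.77 = 520.59

520.59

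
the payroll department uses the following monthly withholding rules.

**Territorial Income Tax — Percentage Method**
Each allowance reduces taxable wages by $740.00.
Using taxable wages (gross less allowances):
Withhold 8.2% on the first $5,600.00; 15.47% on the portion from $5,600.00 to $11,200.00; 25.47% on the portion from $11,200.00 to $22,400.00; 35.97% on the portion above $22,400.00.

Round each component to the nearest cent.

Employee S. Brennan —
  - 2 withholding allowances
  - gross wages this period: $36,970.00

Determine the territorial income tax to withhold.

$8,886.63

Territorial Income Tax: taxable = $36,970.00 − 2×$740.00 = $35,490.00
  $4,178.16 + 35.97% × ($35,490.00 − $22,400.00) = $4,178.16 + 35.97% × $13,090.00 = $8,886.63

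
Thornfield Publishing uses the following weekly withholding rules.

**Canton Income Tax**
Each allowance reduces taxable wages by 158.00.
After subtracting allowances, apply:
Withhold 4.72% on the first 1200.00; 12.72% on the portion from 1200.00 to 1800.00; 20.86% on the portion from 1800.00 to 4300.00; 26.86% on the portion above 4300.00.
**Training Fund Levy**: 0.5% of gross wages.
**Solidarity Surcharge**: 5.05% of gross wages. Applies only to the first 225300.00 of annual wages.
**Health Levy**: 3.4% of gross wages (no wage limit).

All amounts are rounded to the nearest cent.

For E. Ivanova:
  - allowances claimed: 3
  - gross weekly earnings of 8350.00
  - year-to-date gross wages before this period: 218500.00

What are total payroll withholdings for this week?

2284.02

Canton Income Tax: taxable = 8350.00 − 3×158.00 = 7876.00
  654.46 + 26.86% × (7876.00 − 4300.00) = 654.46 + 26.86% × 3576.00 = 1614.97
Training Fund Levy: 0.5% × 8350.00 = 41.75
Solidarity Surcharge: cap 225300.00 − YTD 218500.00 = 6800.00 subject; 5.05% × 6800.00 = 343.40
Health Levy: 3.4% × 8350.00 = 283.90
Total: 1614.97 + 41.75 + 343.40 + 283.90 = 2284.02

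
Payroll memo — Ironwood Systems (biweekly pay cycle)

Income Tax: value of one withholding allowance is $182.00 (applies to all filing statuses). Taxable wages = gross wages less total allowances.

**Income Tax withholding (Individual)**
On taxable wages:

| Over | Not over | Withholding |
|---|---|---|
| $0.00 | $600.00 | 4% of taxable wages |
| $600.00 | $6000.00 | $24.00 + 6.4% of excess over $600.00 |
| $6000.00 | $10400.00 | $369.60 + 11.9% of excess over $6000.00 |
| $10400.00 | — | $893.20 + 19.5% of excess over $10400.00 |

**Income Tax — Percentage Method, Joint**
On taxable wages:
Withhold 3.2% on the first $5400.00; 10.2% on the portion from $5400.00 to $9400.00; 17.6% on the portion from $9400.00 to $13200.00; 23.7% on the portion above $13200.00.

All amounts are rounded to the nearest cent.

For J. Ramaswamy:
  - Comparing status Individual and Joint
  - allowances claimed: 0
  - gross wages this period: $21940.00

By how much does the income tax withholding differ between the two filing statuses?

$177.48

Income Tax (Individual): taxable = $21940.00
  $893.20 + 19.5% × ($21940.00 − $10400.00) = $893.20 + 19.5% × $11540.00 = $3143.50
Income Tax (Joint): taxable = $21940.00
  $1249.60 + 23.7% × ($21940.00 − $13200.00) = $1249.60 + 23.7% × $8740.00 = $3320.98
Difference: |$3143.50 − $3320.98| = $177.48 (higher under Joint)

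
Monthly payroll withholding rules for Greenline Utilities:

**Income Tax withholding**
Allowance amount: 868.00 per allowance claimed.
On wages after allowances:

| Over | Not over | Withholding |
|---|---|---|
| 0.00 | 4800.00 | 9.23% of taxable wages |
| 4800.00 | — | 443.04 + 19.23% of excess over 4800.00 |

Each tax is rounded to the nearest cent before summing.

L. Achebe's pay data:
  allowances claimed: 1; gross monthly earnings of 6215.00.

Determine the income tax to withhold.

Income Tax: taxable = 6215.00 − 1×868.00 = 5347.00
  443.04 + 19.23% × (5347.00 − 4800.00) = 443.04 + 19.23% × 547.00 = 548.23

548.23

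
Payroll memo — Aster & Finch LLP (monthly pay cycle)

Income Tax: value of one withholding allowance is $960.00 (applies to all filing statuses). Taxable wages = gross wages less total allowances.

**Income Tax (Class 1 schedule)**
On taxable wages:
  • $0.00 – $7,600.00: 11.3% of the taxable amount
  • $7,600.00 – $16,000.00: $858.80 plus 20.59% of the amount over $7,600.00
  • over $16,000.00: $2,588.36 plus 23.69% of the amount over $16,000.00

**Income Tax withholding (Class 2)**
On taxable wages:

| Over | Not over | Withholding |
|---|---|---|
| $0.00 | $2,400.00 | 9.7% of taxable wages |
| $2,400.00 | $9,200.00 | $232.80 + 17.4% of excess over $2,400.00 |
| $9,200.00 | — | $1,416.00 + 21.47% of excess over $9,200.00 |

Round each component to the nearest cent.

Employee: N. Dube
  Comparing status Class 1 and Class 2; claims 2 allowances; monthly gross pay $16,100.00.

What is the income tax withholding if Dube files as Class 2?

$2,485.21

Income Tax (Class 2): taxable = $16,100.00 − 2×$960.00 = $14,180.00
  $1,416.00 + 21.47% × ($14,180.00 − $9,200.00) = $1,416.00 + 21.47% × $4,980.00 = $2,485.21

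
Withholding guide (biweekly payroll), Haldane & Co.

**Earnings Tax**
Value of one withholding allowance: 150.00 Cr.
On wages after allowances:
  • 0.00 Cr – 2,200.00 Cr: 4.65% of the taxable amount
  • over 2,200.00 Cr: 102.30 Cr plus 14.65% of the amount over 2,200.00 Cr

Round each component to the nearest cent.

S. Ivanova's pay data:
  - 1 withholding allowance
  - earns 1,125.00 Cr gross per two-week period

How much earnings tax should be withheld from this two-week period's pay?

45.34 Cr

Earnings Tax: taxable = 1,125.00 Cr − 1×150.00 Cr = 975.00 Cr
  4.65% × 975.00 Cr = 45.34 Cr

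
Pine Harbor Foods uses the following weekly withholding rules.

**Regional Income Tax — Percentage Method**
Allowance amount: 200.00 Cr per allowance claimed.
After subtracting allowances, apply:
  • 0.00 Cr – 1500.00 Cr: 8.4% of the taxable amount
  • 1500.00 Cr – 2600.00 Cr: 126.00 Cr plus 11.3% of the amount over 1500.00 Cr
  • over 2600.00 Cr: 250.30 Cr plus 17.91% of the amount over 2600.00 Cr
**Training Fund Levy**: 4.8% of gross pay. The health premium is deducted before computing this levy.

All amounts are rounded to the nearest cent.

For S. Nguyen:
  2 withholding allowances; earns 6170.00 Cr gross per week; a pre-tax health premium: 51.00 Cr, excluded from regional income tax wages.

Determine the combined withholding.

1102.62 Cr

Regional Income Tax: taxable = 6170.00 Cr − 51.00 Cr − 2×200.00 Cr = 5719.00 Cr
  250.30 Cr + 17.91% × (5719.00 Cr − 2600.00 Cr) = 250.30 Cr + 17.91% × 3119.00 Cr = 808.91 Cr
Training Fund Levy: 4.8% × 6119.00 Cr = 293.71 Cr
Total: 808.91 Cr + 293.71 Cr = 1102.62 Cr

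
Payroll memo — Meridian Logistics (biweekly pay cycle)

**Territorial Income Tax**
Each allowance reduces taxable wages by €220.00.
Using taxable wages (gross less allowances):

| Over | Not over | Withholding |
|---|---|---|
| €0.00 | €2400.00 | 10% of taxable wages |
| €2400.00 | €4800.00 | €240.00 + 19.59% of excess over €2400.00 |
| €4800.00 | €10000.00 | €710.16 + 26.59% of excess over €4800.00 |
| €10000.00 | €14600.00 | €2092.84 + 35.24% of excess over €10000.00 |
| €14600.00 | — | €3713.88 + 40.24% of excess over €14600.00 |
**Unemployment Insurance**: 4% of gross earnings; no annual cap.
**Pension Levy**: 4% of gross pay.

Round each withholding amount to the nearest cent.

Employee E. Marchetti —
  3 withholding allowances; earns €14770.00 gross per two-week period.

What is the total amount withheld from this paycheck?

€4722.80

Territorial Income Tax: taxable = €14770.00 − 3×€220.00 = €14110.00
  €2092.84 + 35.24% × (€14110.00 − €10000.00) = €2092.84 + 35.24% × €4110.00 = €3541.20
Unemployment Insurance: 4% × €14770.00 = €590.80
Pension Levy: 4% × €14770.00 = €590.80
Total: €3541.20 + €590.80 + €590.80 = €4722.80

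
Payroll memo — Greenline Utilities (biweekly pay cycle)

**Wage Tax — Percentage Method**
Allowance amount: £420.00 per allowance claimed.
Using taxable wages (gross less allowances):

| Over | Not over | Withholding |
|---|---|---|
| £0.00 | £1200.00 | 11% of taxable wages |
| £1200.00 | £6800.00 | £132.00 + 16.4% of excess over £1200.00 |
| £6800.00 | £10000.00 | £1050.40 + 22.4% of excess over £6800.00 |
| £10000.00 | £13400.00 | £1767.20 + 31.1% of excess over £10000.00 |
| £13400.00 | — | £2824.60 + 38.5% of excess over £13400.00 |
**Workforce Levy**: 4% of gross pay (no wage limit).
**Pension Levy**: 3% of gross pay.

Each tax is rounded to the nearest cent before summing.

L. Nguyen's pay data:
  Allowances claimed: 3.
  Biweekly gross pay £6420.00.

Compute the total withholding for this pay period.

Wage Tax: taxable = £6420.00 − 3×£420.00 = £5160.00
  £132.00 + 16.4% × (£5160.00 − £1200.00) = £132.00 + 16.4% × £3960.00 = £781.44
Workforce Levy: 4% × £6420.00 = £256.80
Pension Levy: 3% × £6420.00 = £192.60
Total: £781.44 + £256.80 + £192.60 = £1230.84

£1230.84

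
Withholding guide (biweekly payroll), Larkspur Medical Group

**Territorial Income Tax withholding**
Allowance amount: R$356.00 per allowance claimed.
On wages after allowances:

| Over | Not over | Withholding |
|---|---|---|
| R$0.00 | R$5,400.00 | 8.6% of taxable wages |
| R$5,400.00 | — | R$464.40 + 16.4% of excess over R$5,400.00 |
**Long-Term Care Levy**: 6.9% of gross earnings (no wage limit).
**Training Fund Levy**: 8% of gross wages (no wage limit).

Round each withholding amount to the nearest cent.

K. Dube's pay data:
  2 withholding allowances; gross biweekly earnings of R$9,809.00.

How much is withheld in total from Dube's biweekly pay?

R$2,532.25

Territorial Income Tax: taxable = R$9,809.00 − 2×R$356.00 = R$9,097.00
  R$464.40 + 16.4% × (R$9,097.00 − R$5,400.00) = R$464.40 + 16.4% × R$3,697.00 = R$1,070.71
Long-Term Care Levy: 6.9% × R$9,809.00 = R$676.82
Training Fund Levy: 8% × R$9,809.00 = R$784.72
Total: R$1,070.71 + R$676.82 + R$784.72 = R$2,532.25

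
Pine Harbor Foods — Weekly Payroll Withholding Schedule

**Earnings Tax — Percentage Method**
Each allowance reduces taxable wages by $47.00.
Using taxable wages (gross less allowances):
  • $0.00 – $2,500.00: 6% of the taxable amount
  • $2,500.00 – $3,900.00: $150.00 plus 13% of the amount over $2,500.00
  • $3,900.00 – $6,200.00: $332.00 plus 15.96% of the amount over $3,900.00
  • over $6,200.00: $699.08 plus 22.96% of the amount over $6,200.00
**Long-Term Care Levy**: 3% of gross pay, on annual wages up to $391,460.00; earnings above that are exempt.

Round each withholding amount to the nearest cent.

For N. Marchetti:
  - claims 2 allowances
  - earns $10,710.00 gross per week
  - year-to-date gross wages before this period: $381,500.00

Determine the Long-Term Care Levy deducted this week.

$298.80

Long-Term Care Levy: cap $391,460.00 − YTD $381,500.00 = $9,960.00 subject; 3% × $9,960.00 = $298.80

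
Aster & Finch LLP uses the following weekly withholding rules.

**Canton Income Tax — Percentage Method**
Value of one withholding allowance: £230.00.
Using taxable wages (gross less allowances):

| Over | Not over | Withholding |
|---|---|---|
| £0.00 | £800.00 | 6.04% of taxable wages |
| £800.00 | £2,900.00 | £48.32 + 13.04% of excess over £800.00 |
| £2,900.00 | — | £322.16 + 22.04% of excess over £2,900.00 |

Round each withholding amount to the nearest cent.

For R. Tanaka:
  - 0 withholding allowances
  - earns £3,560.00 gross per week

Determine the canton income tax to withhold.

£467.62

Canton Income Tax: taxable = £3,560.00
  £322.16 + 22.04% × (£3,560.00 − £2,900.00) = £322.16 + 22.04% × £660.00 = £467.62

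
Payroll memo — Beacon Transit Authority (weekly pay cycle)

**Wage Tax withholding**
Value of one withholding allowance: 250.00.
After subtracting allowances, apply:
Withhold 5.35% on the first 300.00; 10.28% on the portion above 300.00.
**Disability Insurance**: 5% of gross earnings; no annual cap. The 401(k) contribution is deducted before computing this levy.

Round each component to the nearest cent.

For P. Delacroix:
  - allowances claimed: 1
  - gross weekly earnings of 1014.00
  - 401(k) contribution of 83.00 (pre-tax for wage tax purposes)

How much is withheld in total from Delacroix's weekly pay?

101.77

Wage Tax: taxable = 1014.00 − 83.00 − 1×250.00 = 681.00
  16.05 + 10.28% × (681.00 − 300.00) = 16.05 + 10.28% × 381.00 = 55.22
Disability Insurance: 5% × 931.00 = 46.55
Total: 55.22 + 46.55 = 101.77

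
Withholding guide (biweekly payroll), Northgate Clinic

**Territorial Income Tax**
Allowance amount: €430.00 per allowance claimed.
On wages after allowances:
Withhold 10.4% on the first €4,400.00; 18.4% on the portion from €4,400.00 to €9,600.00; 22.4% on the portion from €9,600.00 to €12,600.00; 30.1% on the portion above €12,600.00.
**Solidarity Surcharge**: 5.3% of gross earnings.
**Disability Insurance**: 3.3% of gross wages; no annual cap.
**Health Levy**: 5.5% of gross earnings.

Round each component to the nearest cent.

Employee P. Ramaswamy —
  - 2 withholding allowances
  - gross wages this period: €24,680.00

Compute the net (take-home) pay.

Territorial Income Tax: taxable = €24,680.00 − 2×€430.00 = €23,820.00
  €2,086.40 + 30.1% × (€23,820.00 − €12,600.00) = €2,086.40 + 30.1% × €11,220.00 = €5,463.62
Solidarity Surcharge: 5.3% × €24,680.00 = €1,308.04
Disability Insurance: 3.3% × €24,680.00 = €814.44
Health Levy: 5.5% × €24,680.00 = €1,357.40
Total withheld: €5,463.62 + €1,308.04 + €814.44 + €1,357.40 = €8,943.50
Net pay: €24,680.00 − €8,943.50 = €15,736.50

€15,736.50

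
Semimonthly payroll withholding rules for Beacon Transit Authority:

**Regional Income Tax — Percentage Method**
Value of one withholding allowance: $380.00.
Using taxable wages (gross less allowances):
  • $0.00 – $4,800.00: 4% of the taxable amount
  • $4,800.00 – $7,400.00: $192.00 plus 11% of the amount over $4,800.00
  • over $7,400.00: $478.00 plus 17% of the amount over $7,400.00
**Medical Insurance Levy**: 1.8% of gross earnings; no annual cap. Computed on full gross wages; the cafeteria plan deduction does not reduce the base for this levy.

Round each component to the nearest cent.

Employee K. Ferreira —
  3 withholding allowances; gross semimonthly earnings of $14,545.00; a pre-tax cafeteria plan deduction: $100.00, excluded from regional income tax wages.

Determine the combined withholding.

$1,743.66

Regional Income Tax: taxable = $14,545.00 − $100.00 − 3×$380.00 = $13,305.00
  $478.00 + 17% × ($13,305.00 − $7,400.00) = $478.00 + 17% × $5,905.00 = $1,481.85
Medical Insurance Levy: 1.8% × $14,545.00 = $261.81
Total: $1,481.85 + $261.81 = $1,743.66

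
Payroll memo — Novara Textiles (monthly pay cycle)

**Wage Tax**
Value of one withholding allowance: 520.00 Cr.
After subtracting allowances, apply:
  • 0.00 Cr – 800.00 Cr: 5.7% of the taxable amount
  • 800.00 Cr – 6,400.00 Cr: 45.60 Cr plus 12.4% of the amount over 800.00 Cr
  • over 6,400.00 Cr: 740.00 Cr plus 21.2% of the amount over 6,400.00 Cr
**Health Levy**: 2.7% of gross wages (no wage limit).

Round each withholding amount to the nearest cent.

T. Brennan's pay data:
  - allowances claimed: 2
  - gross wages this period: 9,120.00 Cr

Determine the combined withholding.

Wage Tax: taxable = 9,120.00 Cr − 2×520.00 Cr = 8,080.00 Cr
  740.00 Cr + 21.2% × (8,080.00 Cr − 6,400.00 Cr) = 740.00 Cr + 21.2% × 1,680.00 Cr = 1,096.16 Cr
Health Levy: 2.7% × 9,120.00 Cr = 246.24 Cr
Total: 1,096.16 Cr + 246.24 Cr = 1,342.40 Cr

1,342.40 Cr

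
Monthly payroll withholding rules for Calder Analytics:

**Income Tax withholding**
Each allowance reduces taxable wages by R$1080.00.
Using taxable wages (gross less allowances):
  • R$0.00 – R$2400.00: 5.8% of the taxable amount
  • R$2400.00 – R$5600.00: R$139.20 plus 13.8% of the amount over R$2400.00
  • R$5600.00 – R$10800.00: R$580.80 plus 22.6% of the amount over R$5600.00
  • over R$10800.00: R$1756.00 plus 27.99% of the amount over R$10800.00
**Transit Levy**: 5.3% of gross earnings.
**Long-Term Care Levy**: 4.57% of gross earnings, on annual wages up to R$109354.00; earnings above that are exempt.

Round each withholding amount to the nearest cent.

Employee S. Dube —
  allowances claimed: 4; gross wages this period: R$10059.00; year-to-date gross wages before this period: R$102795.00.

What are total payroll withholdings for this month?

R$1445.09

Income Tax: taxable = R$10059.00 − 4×R$1080.00 = R$5739.00
  R$580.80 + 22.6% × (R$5739.00 − R$5600.00) = R$580.80 + 22.6% × R$139.00 = R$612.21
Transit Levy: 5.3% × R$10059.00 = R$533.13
Long-Term Care Levy: cap R$109354.00 − YTD R$102795.00 = R$6559.00 subject; 4.57% × R$6559.00 = R$299.75
Total: R$612.21 + R$533.13 + R$299.75 = R$1445.09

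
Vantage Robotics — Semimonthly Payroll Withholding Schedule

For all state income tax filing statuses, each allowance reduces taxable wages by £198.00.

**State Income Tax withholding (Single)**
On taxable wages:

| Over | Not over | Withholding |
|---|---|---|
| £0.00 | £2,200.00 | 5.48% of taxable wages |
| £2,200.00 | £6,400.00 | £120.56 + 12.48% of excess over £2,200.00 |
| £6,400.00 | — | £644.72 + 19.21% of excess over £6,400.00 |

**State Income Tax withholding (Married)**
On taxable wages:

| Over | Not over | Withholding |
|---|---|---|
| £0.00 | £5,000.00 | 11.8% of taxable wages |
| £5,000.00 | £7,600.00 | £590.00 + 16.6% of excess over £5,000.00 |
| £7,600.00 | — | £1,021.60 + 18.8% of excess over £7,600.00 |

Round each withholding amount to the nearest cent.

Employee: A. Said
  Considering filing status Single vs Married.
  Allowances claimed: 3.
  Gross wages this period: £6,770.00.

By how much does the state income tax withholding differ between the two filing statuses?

£168.46

State Income Tax (Single): taxable = £6,770.00 − 3×£198.00 = £6,176.00
  £120.56 + 12.48% × (£6,176.00 − £2,200.00) = £120.56 + 12.48% × £3,976.00 = £616.76
State Income Tax (Married): taxable = £6,770.00 − 3×£198.00 = £6,176.00
  £590.00 + 16.6% × (£6,176.00 − £5,000.00) = £590.00 + 16.6% × £1,176.00 = £785.22
Difference: |£616.76 − £785.22| = £168.46 (higher under Married)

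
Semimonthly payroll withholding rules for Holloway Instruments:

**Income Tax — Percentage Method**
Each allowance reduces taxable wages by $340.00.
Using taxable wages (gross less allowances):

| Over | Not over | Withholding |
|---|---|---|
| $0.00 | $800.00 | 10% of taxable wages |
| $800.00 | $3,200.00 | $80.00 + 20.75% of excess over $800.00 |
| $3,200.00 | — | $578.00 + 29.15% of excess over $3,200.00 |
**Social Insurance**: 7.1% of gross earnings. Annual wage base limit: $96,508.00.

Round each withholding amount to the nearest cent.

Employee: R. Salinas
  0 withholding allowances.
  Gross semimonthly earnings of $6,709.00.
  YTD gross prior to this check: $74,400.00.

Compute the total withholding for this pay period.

$2,077.21

Income Tax: taxable = $6,709.00
  $578.00 + 29.15% × ($6,709.00 − $3,200.00) = $578.00 + 29.15% × $3,509.00 = $1,600.87
Social Insurance: 7.1% × $6,709.00 = $476.34
Total: $1,600.87 + $476.34 = $2,077.21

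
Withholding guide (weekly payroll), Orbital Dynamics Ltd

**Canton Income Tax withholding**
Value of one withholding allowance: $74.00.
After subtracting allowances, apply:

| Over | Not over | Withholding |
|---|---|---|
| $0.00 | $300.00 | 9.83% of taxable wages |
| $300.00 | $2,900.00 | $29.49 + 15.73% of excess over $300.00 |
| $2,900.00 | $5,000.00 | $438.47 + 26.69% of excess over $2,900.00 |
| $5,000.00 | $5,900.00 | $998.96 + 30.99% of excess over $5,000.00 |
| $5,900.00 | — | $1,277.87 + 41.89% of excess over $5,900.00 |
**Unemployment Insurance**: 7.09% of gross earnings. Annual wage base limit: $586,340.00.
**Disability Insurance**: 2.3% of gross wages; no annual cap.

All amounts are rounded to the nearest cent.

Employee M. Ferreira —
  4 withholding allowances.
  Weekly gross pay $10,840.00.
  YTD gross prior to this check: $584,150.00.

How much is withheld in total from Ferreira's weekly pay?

Canton Income Tax: taxable = $10,840.00 − 4×$74.00 = $10,544.00
  $1,277.87 + 41.89% × ($10,544.00 − $5,900.00) = $1,277.87 + 41.89% × $4,644.00 = $3,223.24
Unemployment Insurance: cap $586,340.00 − YTD $584,150.00 = $2,190.00 subject; 7.09% × $2,190.00 = $155.27
Disability Insurance: 2.3% × $10,840.00 = $249.32
Total: $3,223.24 + $155.27 + $249.32 = $3,627.83

$3,627.83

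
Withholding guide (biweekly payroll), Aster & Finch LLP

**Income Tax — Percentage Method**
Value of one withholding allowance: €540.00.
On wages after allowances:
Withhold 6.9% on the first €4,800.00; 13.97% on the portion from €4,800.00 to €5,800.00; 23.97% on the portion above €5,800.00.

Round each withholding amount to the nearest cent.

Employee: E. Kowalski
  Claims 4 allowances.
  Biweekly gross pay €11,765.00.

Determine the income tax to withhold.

Income Tax: taxable = €11,765.00 − 4×€540.00 = €9,605.00
  €470.90 + 23.97% × (€9,605.00 − €5,800.00) = €470.90 + 23.97% × €3,805.00 = €1,382.96

€1,382.96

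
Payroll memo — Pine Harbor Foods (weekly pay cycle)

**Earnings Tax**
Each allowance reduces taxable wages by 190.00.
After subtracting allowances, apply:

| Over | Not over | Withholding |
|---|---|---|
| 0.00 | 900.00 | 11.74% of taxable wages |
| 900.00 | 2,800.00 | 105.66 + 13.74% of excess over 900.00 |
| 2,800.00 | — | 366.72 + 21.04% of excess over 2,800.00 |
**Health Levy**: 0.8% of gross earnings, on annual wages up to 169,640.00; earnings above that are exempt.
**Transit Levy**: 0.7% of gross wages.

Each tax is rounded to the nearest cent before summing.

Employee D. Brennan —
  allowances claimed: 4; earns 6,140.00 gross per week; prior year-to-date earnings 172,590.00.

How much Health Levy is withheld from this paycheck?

0.00

Health Levy: YTD 172,590.00 ≥ cap 169,640.00 → 0.00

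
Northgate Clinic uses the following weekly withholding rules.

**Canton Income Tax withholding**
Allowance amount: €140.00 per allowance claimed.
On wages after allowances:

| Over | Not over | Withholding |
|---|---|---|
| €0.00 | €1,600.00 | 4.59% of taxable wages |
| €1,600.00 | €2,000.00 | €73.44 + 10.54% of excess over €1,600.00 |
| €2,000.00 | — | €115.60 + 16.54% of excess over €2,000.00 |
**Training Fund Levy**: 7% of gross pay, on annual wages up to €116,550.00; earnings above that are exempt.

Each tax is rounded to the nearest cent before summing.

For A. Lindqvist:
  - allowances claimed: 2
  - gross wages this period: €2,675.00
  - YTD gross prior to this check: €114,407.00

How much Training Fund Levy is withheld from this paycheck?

€150.01

Training Fund Levy: cap €116,550.00 − YTD €114,407.00 = €2,143.00 subject; 7% × €2,143.00 = €150.01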